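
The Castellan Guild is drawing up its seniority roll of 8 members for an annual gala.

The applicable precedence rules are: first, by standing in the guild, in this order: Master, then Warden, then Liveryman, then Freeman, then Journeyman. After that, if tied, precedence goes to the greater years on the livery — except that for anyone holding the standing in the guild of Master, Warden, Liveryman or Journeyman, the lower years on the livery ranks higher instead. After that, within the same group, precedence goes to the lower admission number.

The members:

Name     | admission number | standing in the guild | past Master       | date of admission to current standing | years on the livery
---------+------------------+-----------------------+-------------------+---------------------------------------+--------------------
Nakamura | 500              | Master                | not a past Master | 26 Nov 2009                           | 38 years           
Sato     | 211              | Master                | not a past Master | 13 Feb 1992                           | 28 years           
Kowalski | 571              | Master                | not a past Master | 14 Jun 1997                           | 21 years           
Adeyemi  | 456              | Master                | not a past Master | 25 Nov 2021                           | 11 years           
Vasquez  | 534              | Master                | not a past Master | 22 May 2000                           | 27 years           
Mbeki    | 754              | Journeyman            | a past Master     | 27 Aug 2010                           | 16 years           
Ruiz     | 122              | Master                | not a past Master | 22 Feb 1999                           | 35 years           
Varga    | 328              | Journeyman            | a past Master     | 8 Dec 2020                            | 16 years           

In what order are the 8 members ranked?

By standing in the guild: Adeyemi, Kowalski, Vasquez, Sato, Ruiz and Nakamura (Master); then Varga and Mbeki (Journeyman).
Among Adeyemi, Kowalski, Vasquez, Sato, Ruiz and Nakamura, by years on the livery (lower first) (reversed rule for this group): Adeyemi (11 years) before Kowalski (21 years) before Vasquez (27 years) before Sato (28 years) before Ruiz (35 years) before Nakamura (38 years).
Varga and Mbeki both have years on the livery 16 years, so the next rule applies.
Among Varga and Mbeki, by admission number (lower first): Varga (328) before Mbeki (754).
Full order: Adeyemi, Kowalski, Vasquez, Sato, Ruiz, Nakamura, Varga, Mbeki.

Adeyemi, Kowalski, Vasquez, Sato, Ruiz, Nakamura, Varga, Mbeki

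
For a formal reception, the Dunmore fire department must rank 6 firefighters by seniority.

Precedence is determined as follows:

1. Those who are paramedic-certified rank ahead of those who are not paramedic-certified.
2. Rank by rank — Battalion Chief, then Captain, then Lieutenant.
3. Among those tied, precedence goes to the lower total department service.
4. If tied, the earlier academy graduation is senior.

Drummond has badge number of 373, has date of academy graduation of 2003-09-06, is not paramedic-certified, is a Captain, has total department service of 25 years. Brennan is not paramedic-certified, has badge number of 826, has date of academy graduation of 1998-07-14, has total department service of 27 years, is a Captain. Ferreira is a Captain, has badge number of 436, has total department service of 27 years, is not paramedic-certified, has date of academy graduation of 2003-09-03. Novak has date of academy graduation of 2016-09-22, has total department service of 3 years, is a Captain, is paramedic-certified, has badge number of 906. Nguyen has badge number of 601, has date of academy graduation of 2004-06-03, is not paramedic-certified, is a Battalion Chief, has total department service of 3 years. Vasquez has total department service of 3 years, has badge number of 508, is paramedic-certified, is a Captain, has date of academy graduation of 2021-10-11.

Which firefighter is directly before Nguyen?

Vasquez

By the first rule: Novak and Vasquez (both paramedic-certified); then Nguyen, Drummond, Brennan and Ferreira (each not paramedic-certified).
Novak and Vasquez are each Captain, so the next rule applies.
Novak and Vasquez both have total department service 3 years, so the next rule applies.
Among Novak and Vasquez, by date of academy graduation (earlier first): Novak (2016-09-22) before Vasquez (2021-10-11).
Among Nguyen, Drummond, Brennan and Ferreira, by rank: Nguyen (Battalion Chief) before Drummond, Brennan and Ferreira (Captain).
Among Drummond, Brennan and Ferreira, by total department service (lower first): Drummond (25 years) before Brennan and Ferreira (27 years).
Among Brennan and Ferreira, by date of academy graduation (earlier first): Brennan (1998-07-14) before Ferreira (2003-09-03).
Order: Novak, Vasquez, Nguyen, Drummond, Brennan, Ferreira.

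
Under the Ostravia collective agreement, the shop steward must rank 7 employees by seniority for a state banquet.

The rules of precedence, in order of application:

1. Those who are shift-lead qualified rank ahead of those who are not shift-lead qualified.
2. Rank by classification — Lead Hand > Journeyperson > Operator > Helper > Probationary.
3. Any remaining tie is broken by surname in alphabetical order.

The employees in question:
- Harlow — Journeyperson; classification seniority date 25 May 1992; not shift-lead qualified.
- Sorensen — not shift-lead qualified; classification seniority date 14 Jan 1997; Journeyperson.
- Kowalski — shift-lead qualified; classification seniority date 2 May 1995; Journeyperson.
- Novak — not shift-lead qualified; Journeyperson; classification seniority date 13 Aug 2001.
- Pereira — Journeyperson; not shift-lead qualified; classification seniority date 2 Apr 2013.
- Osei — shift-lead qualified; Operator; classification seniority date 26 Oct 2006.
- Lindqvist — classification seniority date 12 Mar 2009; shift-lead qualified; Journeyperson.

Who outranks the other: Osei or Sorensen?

Osei

By the first rule: Kowalski, Lindqvist and Osei (each shift-lead qualified); then Harlow, Novak, Pereira and Sorensen (each not shift-lead qualified).
Among Kowalski, Lindqvist and Osei, by classification: Kowalski and Lindqvist (Journeyperson) before Osei (Operator).
Among Kowalski and Lindqvist, alphabetically by surname: Kowalski before Lindqvist.
Harlow, Novak, Pereira and Sorensen are each Journeyperson, so the next rule applies.
Among Harlow, Novak, Pereira and Sorensen, alphabetically by surname: Harlow before Novak before Pereira before Sorensen.
So Osei takes precedence.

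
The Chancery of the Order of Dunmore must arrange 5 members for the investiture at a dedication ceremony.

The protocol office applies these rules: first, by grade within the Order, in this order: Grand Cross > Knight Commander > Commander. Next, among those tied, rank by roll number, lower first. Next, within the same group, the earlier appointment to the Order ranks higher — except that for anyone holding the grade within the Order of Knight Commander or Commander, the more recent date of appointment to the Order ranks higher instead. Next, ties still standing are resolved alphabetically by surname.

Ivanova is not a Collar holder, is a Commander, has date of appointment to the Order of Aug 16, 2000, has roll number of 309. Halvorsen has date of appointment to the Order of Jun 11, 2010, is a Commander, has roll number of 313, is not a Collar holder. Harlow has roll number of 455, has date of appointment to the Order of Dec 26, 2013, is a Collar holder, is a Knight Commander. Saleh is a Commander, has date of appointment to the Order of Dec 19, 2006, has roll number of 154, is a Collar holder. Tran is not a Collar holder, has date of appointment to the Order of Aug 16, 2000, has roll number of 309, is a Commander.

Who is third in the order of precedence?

By grade within the Order: Harlow (Knight Commander); then Saleh, Ivanova, Tran and Halvorsen (Commander).
Among Saleh, Ivanova, Tran and Halvorsen, by roll number (lower first): Saleh (154) before Ivanova and Tran (309) before Halvorsen (313).
Ivanova and Tran both have date of appointment to the Order Aug 16, 2000, so the next rule applies.
Among Ivanova and Tran, alphabetically by surname: Ivanova before Tran.
Order: Harlow, Saleh, Ivanova, Tran, Halvorsen.

Ivanova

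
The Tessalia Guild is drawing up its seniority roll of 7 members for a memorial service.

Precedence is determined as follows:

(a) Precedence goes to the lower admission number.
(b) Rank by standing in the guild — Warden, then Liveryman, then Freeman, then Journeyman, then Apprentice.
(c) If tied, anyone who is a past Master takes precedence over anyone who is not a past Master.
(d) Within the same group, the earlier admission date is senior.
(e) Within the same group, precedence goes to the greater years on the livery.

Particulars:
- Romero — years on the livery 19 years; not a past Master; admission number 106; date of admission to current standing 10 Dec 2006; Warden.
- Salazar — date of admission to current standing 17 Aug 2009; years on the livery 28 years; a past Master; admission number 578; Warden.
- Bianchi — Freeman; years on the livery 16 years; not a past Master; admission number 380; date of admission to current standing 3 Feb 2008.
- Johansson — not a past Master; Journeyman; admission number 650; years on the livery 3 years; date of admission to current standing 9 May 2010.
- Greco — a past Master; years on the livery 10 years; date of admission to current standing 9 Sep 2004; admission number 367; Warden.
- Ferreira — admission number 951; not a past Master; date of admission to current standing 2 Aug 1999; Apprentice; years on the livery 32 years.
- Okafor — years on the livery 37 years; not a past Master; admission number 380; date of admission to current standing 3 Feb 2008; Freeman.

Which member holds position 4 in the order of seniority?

By admission number (lower first): Romero (106); then Greco (367); then Okafor and Bianchi (both 380); then Salazar (578); then Johansson (650); then Ferreira (951).
Okafor and Bianchi are each Freeman, so the next rule applies.
Okafor and Bianchi are each not a past Master, so the next rule applies.
Okafor and Bianchi both have date of admission to current standing 3 Feb 2008, so the next rule applies.
Among Okafor and Bianchi, by years on the livery (higher first): Okafor (37 years) before Bianchi (16 years).
Order: Romero, Greco, Okafor, Bianchi, Salazar, Johansson, Ferreira.

Bianchi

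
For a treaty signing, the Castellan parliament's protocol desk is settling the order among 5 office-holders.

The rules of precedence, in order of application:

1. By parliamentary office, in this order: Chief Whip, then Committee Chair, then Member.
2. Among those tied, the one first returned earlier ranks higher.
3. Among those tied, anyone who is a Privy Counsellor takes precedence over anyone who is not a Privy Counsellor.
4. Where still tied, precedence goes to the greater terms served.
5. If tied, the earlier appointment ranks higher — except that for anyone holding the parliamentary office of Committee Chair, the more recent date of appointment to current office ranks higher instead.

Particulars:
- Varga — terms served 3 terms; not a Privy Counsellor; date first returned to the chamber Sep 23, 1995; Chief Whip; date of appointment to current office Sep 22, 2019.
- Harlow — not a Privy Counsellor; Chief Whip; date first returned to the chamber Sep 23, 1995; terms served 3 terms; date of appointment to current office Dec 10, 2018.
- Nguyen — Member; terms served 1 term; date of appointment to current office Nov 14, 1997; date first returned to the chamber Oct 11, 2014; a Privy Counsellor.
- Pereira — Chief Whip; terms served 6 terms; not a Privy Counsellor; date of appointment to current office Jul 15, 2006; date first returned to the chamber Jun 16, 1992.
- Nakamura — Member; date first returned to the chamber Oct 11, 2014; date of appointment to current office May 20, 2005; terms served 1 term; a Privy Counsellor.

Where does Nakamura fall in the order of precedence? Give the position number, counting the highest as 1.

5

By parliamentary office: Pereira, Harlow and Varga (Chief Whip); then Nguyen and Nakamura (Member).
Among Pereira, Harlow and Varga, by date first returned to the chamber (earlier first): Pereira (Jun 16, 1992) before Harlow and Varga (Sep 23, 1995).
Harlow and Varga are each not a Privy Counsellor, so the next rule applies.
Harlow and Varga both have terms served 3 terms, so the next rule applies.
Among Harlow and Varga, by date of appointment to current office (earlier first): Harlow (Dec 10, 2018) before Varga (Sep 22, 2019).
Nguyen and Nakamura both have date first returned to the chamber Oct 11, 2014, so the next rule applies.
Nguyen and Nakamura are each a Privy Counsellor, so the next rule applies.
Nguyen and Nakamura both have terms served 1 term, so the next rule applies.
Among Nguyen and Nakamura, by date of appointment to current office (earlier first): Nguyen (Nov 14, 1997) before Nakamura (May 20, 2005).
Order: Pereira, Harlow, Varga, Nguyen, Nakamura. So position 5.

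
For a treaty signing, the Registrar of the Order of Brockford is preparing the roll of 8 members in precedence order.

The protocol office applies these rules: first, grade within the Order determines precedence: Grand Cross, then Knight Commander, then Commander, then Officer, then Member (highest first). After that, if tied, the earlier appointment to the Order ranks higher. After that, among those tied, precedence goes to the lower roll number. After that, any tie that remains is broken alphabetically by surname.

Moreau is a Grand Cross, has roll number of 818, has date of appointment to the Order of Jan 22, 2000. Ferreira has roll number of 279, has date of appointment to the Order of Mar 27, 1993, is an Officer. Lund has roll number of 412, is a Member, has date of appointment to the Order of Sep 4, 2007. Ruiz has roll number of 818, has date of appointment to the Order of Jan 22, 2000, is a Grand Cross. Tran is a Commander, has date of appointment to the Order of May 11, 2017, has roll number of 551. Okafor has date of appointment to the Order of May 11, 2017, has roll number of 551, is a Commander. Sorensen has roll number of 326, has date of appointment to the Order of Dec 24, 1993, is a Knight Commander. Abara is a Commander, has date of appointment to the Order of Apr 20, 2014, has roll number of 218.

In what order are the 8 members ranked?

Moreau, Ruiz, Sorensen, Abara, Okafor, Tran, Ferreira, Lund

By grade within the Order: Moreau and Ruiz (Grand Cross); then Sorensen (Knight Commander); then Abara, Okafor and Tran (Commander); then Ferreira (Officer); then Lund (Member).
Moreau and Ruiz both have date of appointment to the Order Jan 22, 2000, so the next rule applies.
Moreau and Ruiz both have roll number 818, so the next rule applies.
Among Moreau and Ruiz, alphabetically by surname: Moreau before Ruiz.
Among Abara, Okafor and Tran, by date of appointment to the Order (earlier first): Abara (Apr 20, 2014) before Okafor and Tran (May 11, 2017).
Okafor and Tran both have roll number 551, so the next rule applies.
Among Okafor and Tran, alphabetically by surname: Okafor before Tran.
Full order: Moreau, Ruiz, Sorensen, Abara, Okafor, Tran, Ferreira, Lund.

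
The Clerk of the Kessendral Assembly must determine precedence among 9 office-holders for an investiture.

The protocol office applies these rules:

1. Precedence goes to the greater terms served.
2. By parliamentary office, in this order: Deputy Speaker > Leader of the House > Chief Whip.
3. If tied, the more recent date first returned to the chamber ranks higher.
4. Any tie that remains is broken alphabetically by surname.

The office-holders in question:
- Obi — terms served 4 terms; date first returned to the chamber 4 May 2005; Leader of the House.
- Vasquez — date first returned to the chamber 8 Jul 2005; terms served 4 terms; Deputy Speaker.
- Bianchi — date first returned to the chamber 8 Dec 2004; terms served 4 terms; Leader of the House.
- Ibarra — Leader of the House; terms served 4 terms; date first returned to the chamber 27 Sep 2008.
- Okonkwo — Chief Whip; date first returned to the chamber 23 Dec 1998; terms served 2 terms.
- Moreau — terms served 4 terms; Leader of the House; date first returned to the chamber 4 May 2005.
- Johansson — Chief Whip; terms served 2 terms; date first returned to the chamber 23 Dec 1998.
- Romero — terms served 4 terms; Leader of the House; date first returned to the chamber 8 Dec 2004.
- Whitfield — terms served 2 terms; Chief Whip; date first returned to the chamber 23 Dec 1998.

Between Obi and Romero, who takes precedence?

Obi

By terms served (higher first): Vasquez, Ibarra, Moreau, Obi, Bianchi and Romero (each 4 terms); then Johansson, Okonkwo and Whitfield (each 2 terms).
Among Vasquez, Ibarra, Moreau, Obi, Bianchi and Romero, by parliamentary office: Vasquez (Deputy Speaker) before Ibarra, Moreau, Obi, Bianchi and Romero (Leader of the House).
Among Ibarra, Moreau, Obi, Bianchi and Romero, by date first returned to the chamber (later first): Ibarra (27 Sep 2008) before Moreau and Obi (4 May 2005) before Bianchi and Romero (8 Dec 2004).
Among Moreau and Obi, alphabetically by surname: Moreau before Obi.
Among Bianchi and Romero, alphabetically by surname: Bianchi before Romero.
Johansson, Okonkwo and Whitfield are each Chief Whip, so the next rule applies.
Johansson, Okonkwo and Whitfield all have date first returned to the chamber 23 Dec 1998, so the next rule applies.
Among Johansson, Okonkwo and Whitfield, alphabetically by surname: Johansson before Okonkwo before Whitfield.
So Obi takes precedence.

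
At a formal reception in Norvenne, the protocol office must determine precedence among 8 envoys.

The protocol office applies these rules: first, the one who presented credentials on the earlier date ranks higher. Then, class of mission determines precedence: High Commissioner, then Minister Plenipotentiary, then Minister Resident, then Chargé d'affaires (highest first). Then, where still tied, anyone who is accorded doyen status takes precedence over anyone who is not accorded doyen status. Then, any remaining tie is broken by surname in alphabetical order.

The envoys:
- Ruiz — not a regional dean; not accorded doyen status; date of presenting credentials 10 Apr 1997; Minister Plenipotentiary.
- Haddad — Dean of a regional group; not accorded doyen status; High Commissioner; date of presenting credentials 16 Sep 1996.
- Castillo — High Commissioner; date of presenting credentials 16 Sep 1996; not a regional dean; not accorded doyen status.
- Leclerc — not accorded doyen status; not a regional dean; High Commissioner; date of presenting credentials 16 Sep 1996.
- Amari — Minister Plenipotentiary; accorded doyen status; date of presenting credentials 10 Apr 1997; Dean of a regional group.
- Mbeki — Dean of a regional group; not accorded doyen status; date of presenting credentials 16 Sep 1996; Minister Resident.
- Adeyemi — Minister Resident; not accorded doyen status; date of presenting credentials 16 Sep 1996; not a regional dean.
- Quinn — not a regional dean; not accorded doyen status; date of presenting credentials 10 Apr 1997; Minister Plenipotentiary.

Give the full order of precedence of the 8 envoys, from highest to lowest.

Castillo, Haddad, Leclerc, Adeyemi, Mbeki, Amari, Quinn, Ruiz

By date of presenting credentials (earlier first): Castillo, Haddad, Leclerc, Adeyemi and Mbeki (each 16 Sep 1996); then Amari, Quinn and Ruiz (each 10 Apr 1997).
Among Castillo, Haddad, Leclerc, Adeyemi and Mbeki, by class of mission: Castillo, Haddad and Leclerc (High Commissioner) before Adeyemi and Mbeki (Minister Resident).
Castillo, Haddad and Leclerc are each not accorded doyen status, so the next rule applies.
Among Castillo, Haddad and Leclerc, alphabetically by surname: Castillo before Haddad before Leclerc.
Adeyemi and Mbeki are each not accorded doyen status, so the next rule applies.
Among Adeyemi and Mbeki, alphabetically by surname: Adeyemi before Mbeki.
Amari, Quinn and Ruiz are each Minister Plenipotentiary, so the next rule applies.
Among Amari, Quinn and Ruiz, accorded doyen status before not accorded doyen status: Amari (accorded doyen status) before Quinn and Ruiz (not accorded doyen status).
Among Quinn and Ruiz, alphabetically by surname: Quinn before Ruiz.
Full order: Castillo, Haddad, Leclerc, Adeyemi, Mbeki, Amari, Quinn, Ruiz.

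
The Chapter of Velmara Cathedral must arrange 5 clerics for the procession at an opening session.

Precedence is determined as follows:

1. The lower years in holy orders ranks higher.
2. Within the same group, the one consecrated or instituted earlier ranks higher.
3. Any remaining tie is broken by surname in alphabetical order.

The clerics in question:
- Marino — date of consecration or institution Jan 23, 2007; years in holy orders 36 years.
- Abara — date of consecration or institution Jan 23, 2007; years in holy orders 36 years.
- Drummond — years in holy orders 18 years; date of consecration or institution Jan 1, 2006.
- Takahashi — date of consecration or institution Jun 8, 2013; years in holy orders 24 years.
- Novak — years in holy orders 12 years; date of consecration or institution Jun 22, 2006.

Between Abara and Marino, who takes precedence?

By years in holy orders (lower first): Novak (12 years); then Drummond (18 years); then Takahashi (24 years); then Abara and Marino (both 36 years).
Abara and Marino both have date of consecration or institution Jan 23, 2007, so the next rule applies.
Among Abara and Marino, alphabetically by surname: Abara before Marino.
So Abara takes precedence.

Abara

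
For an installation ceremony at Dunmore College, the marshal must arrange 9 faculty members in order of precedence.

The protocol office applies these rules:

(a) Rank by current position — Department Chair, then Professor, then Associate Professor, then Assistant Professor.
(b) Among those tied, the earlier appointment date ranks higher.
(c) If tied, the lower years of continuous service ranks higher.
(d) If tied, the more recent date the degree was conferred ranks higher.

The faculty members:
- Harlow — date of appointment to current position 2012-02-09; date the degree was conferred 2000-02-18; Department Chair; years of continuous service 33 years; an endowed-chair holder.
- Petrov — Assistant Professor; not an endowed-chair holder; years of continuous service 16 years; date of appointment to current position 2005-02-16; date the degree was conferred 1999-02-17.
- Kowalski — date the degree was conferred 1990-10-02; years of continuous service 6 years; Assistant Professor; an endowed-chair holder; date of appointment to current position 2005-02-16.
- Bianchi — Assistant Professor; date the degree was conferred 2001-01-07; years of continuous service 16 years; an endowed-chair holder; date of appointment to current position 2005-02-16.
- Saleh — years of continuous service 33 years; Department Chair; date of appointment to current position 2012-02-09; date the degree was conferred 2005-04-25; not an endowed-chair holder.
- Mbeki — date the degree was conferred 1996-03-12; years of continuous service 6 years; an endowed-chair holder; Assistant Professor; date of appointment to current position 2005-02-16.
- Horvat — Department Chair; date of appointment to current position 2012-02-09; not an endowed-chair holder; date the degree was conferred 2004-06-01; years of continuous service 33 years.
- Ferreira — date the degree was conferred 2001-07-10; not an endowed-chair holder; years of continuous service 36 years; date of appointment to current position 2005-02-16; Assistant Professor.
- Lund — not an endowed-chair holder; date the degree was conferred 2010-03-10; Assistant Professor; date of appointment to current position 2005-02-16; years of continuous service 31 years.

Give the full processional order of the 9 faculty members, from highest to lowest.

By current position: Saleh, Horvat and Harlow (Department Chair); then Mbeki, Kowalski, Bianchi, Petrov, Lund and Ferreira (Assistant Professor).
Saleh, Horvat and Harlow all have date of appointment to current position 2012-02-09, so the next rule applies.
Saleh, Horvat and Harlow all have years of continuous service 33 years, so the next rule applies.
Among Saleh, Horvat and Harlow, by date the degree was conferred (later first): Saleh (2005-04-25) before Horvat (2004-06-01) before Harlow (2000-02-18).
Mbeki, Kowalski, Bianchi, Petrov, Lund and Ferreira all have date of appointment to current position 2005-02-16, so the next rule applies.
Among Mbeki, Kowalski, Bianchi, Petrov, Lund and Ferreira, by years of continuous service (lower first): Mbeki and Kowalski (6 years) before Bianchi and Petrov (16 years) before Lund (31 years) before Ferreira (36 years).
Among Mbeki and Kowalski, by date the degree was conferred (later first): Mbeki (1996-03-12) before Kowalski (1990-10-02).
Among Bianchi and Petrov, by date the degree was conferred (later first): Bianchi (2001-01-07) before Petrov (1999-02-17).
Full order: Saleh, Horvat, Harlow, Mbeki, Kowalski, Bianchi, Petrov, Lund, Ferreira.

Saleh, Horvat, Harlow, Mbeki, Kowalski, Bianchi, Petrov, Lund, Ferreira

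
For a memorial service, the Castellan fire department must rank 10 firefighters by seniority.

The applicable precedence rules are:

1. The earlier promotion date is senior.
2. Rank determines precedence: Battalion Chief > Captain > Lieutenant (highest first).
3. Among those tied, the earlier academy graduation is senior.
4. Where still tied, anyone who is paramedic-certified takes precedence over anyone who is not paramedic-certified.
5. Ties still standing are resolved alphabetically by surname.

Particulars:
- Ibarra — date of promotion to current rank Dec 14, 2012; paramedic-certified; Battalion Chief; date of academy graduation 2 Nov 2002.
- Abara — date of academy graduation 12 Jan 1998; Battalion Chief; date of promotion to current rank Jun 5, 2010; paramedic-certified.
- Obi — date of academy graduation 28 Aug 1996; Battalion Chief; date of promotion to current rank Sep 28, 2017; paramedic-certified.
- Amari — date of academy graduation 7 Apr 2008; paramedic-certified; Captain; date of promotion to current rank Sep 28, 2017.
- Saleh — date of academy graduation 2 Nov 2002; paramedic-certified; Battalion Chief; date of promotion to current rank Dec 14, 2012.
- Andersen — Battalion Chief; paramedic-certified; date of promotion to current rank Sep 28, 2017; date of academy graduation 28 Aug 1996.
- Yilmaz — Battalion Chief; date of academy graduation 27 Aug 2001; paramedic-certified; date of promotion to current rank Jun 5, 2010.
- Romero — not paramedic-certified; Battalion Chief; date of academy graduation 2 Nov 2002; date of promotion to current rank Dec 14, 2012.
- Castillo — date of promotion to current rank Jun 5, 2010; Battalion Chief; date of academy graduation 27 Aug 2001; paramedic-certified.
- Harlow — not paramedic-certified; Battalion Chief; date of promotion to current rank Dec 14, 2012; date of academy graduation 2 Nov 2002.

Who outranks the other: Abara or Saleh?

By date of promotion to current rank (earlier first): Abara, Castillo and Yilmaz (each Jun 5, 2010); then Ibarra, Saleh, Harlow and Romero (each Dec 14, 2012); then Andersen, Obi and Amari (each Sep 28, 2017).
Abara, Castillo and Yilmaz are each Battalion Chief, so the next rule applies.
Among Abara, Castillo and Yilmaz, by date of academy graduation (earlier first): Abara (12 Jan 1998) before Castillo and Yilmaz (27 Aug 2001).
Castillo and Yilmaz are each paramedic-certified, so the next rule applies.
Among Castillo and Yilmaz, alphabetically by surname: Castillo before Yilmaz.
Ibarra, Saleh, Harlow and Romero are each Battalion Chief, so the next rule applies.
Ibarra, Saleh, Harlow and Romero all have date of academy graduation 2 Nov 2002, so the next rule applies.
Among Ibarra, Saleh, Harlow and Romero, paramedic-certified before not paramedic-certified: Ibarra and Saleh (paramedic-certified) before Harlow and Romero (not paramedic-certified).
Among Ibarra and Saleh, alphabetically by surname: Ibarra before Saleh.
Among Harlow and Romero, alphabetically by surname: Harlow before Romero.
Among Andersen, Obi and Amari, by rank: Andersen and Obi (Battalion Chief) before Amari (Captain).
Andersen and Obi both have date of academy graduation 28 Aug 1996, so the next rule applies.
Andersen and Obi are each paramedic-certified, so the next rule applies.
Among Andersen and Obi, alphabetically by surname: Andersen before Obi.
So Abara takes precedence.

Abara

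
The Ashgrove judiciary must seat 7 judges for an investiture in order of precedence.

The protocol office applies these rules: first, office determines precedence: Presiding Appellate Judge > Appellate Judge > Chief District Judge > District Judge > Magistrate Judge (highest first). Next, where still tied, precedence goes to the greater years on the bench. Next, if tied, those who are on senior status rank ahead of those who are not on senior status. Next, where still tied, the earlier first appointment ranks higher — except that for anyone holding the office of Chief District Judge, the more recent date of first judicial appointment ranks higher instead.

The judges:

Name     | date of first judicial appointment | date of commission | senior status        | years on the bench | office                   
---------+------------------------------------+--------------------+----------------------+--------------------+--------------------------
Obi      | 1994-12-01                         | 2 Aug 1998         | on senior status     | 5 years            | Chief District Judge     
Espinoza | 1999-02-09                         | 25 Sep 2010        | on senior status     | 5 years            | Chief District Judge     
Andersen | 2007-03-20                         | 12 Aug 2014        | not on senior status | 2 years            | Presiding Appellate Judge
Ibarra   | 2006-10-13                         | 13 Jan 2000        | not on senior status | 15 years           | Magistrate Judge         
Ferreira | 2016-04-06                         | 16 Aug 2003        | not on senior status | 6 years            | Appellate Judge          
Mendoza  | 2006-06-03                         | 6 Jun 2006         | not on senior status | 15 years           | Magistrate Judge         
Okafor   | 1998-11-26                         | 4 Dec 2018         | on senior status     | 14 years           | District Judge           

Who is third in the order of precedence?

Espinoza

By office: Andersen (Presiding Appellate Judge); then Ferreira (Appellate Judge); then Espinoza and Obi (Chief District Judge); then Okafor (District Judge); then Mendoza and Ibarra (Magistrate Judge).
Espinoza and Obi both have years on the bench 5 years, so the next rule applies.
Espinoza and Obi are each on senior status, so the next rule applies.
Among Espinoza and Obi, by date of first judicial appointment (later first) (reversed rule for this group): Espinoza (1999-02-09) before Obi (1994-12-01).
Mendoza and Ibarra both have years on the bench 15 years, so the next rule applies.
Mendoza and Ibarra are each not on senior status, so the next rule applies.
Among Mendoza and Ibarra, by date of first judicial appointment (earlier first): Mendoza (2006-06-03) before Ibarra (2006-10-13).
Order: Andersen, Ferreira, Espinoza, Obi, Okafor, Mendoza, Ibarra.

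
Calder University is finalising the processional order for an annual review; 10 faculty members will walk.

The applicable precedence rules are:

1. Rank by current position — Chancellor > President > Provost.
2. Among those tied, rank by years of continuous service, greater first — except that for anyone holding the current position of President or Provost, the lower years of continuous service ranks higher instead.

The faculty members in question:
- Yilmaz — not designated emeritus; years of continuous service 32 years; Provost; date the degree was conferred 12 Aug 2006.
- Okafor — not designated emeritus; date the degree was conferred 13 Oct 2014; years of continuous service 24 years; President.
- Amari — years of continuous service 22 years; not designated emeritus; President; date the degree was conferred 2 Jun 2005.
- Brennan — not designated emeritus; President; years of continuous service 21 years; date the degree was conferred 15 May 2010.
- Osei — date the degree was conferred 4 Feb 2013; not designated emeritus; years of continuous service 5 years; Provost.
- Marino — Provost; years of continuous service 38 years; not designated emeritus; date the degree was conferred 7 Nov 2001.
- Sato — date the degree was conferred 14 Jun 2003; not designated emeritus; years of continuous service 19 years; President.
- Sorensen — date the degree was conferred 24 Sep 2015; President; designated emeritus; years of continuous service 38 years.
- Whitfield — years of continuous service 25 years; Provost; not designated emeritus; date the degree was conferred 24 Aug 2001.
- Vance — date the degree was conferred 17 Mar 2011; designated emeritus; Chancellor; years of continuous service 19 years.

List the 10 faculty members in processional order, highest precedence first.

Vance, Sato, Brennan, Amari, Okafor, Sorensen, Osei, Whitfield, Yilmaz, Marino

By current position: Vance (Chancellor); then Sato, Brennan, Amari, Okafor and Sorensen (President); then Osei, Whitfield, Yilmaz and Marino (Provost).
Among Sato, Brennan, Amari, Okafor and Sorensen, by years of continuous service (lower first) (reversed rule for this group): Sato (19 years) before Brennan (21 years) before Amari (22 years) before Okafor (24 years) before Sorensen (38 years).
Among Osei, Whitfield, Yilmaz and Marino, by years of continuous service (lower first) (reversed rule for this group): Osei (5 years) before Whitfield (25 years) before Yilmaz (32 years) before Marino (38 years).
Full order: Vance, Sato, Brennan, Amari, Okafor, Sorensen, Osei, Whitfield, Yilmaz, Marino.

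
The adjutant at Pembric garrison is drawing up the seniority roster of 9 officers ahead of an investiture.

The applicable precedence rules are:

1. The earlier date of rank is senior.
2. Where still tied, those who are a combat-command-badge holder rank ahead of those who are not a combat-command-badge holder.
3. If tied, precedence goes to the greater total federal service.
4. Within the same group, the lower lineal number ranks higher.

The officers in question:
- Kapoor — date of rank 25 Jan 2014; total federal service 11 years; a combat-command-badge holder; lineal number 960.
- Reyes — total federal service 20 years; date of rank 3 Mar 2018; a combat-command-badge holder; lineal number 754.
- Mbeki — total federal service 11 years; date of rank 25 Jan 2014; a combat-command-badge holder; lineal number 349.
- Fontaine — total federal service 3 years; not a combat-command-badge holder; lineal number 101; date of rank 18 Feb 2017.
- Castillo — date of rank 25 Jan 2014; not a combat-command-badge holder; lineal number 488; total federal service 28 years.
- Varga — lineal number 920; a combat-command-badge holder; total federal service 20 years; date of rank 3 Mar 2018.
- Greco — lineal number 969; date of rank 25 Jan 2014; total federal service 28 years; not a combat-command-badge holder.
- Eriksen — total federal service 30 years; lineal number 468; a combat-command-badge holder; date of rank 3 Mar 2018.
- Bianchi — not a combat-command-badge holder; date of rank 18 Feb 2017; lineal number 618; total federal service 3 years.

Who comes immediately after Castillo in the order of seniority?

Greco

By date of rank (earlier first): Mbeki, Kapoor, Castillo and Greco (each 25 Jan 2014); then Fontaine and Bianchi (both 18 Feb 2017); then Eriksen, Reyes and Varga (each 3 Mar 2018).
Among Mbeki, Kapoor, Castillo and Greco, a combat-command-badge holder before not a combat-command-badge holder: Mbeki and Kapoor (a combat-command-badge holder) before Castillo and Greco (not a combat-command-badge holder).
Mbeki and Kapoor both have total federal service 11 years, so the next rule applies.
Among Mbeki and Kapoor, by lineal number (lower first): Mbeki (349) before Kapoor (960).
Castillo and Greco both have total federal service 28 years, so the next rule applies.
Among Castillo and Greco, by lineal number (lower first): Castillo (488) before Greco (969).
Fontaine and Bianchi are each not a combat-command-badge holder, so the next rule applies.
Fontaine and Bianchi both have total federal service 3 years, so the next rule applies.
Among Fontaine and Bianchi, by lineal number (lower first): Fontaine (101) before Bianchi (618).
Eriksen, Reyes and Varga are each a combat-command-badge holder, so the next rule applies.
Among Eriksen, Reyes and Varga, by total federal service (higher first): Eriksen (30 years) before Reyes and Varga (20 years).
Among Reyes and Varga, by lineal number (lower first): Reyes (754) before Varga (920).
Order: Mbeki, Kapoor, Castillo, Greco, Fontaine, Bianchi, Eriksen, Reyes, Varga.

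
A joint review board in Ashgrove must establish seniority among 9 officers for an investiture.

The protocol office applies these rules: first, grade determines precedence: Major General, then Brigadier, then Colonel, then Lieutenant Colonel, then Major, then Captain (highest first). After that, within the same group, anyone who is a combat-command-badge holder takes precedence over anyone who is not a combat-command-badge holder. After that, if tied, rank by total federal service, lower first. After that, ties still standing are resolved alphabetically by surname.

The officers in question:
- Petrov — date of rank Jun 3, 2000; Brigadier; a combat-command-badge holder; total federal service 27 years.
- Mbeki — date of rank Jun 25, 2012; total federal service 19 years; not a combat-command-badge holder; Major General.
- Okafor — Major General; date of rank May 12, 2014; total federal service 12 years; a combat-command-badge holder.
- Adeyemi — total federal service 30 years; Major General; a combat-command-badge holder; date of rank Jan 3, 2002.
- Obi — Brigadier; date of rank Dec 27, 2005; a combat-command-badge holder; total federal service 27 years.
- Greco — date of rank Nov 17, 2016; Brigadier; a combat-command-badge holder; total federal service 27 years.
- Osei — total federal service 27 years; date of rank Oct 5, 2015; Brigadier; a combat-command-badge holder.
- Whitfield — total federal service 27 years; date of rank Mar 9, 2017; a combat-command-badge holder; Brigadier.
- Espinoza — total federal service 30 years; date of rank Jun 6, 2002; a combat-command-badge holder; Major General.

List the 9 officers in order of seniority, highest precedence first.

Okafor, Adeyemi, Espinoza, Mbeki, Greco, Obi, Osei, Petrov, Whitfield

By grade: Okafor, Adeyemi, Espinoza and Mbeki (Major General); then Greco, Obi, Osei, Petrov and Whitfield (Brigadier).
Among Okafor, Adeyemi, Espinoza and Mbeki, a combat-command-badge holder before not a combat-command-badge holder: Okafor, Adeyemi and Espinoza (a combat-command-badge holder) before Mbeki (not a combat-command-badge holder).
Among Okafor, Adeyemi and Espinoza, by total federal service (lower first): Okafor (12 years) before Adeyemi and Espinoza (30 years).
Among Adeyemi and Espinoza, alphabetically by surname: Adeyemi before Espinoza.
Greco, Obi, Osei, Petrov and Whitfield are each a combat-command-badge holder, so the next rule applies.
Greco, Obi, Osei, Petrov and Whitfield all have total federal service 27 years, so the next rule applies.
Among Greco, Obi, Osei, Petrov and Whitfield, alphabetically by surname: Greco before Obi before Osei before Petrov before Whitfield.
Full order: Okafor, Adeyemi, Espinoza, Mbeki, Greco, Obi, Osei, Petrov, Whitfield.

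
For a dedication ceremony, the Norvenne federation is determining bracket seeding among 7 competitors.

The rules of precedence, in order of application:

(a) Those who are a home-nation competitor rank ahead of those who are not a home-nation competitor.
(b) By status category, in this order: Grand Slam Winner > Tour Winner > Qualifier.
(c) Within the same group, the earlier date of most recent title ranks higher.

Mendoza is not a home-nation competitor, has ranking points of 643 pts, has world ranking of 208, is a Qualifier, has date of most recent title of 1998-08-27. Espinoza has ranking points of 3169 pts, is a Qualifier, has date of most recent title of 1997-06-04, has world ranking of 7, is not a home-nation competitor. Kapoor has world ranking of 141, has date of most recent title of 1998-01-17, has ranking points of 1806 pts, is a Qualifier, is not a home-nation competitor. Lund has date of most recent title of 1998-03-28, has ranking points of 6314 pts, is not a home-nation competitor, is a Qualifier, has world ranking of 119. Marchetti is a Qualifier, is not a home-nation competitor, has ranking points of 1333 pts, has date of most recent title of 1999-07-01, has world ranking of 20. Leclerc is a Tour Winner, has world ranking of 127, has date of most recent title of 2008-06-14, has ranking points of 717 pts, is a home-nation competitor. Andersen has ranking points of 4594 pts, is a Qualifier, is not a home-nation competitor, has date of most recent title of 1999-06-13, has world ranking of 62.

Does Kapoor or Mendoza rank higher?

By the first rule: Leclerc (a home-nation competitor); then Espinoza, Kapoor, Lund, Mendoza, Andersen and Marchetti (each not a home-nation competitor).
Espinoza, Kapoor, Lund, Mendoza, Andersen and Marchetti are each Qualifier, so the next rule applies.
Among Espinoza, Kapoor, Lund, Mendoza, Andersen and Marchetti, by date of most recent title (earlier first): Espinoza (1997-06-04) before Kapoor (1998-01-17) before Lund (1998-03-28) before Mendoza (1998-08-27) before Andersen (1999-06-13) before Marchetti (1999-07-01).
So Kapoor takes precedence.

Kapoor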